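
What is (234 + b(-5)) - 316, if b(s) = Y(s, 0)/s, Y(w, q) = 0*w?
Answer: -82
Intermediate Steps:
Y(w, q) = 0
b(s) = 0 (b(s) = 0/s = 0)
(234 + b(-5)) - 316 = (234 + 0) - 316 = 234 - 316 = -82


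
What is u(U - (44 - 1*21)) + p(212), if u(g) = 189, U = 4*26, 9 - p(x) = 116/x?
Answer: 10465/53 ≈ 197.45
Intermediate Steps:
p(x) = 9 - 116/x
U = 104
u(U - (44 - 1*21)) + p(212) = 189 + (9 - 116/212) = 189 + (9 - 116*1/212) = 189 + (9 - 29/53) = 189 + 448/53 = 10465/53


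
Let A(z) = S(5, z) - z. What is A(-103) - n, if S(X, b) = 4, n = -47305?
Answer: 47412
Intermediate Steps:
A(z) = 4 - z
A(-103) - n = (4 - 1*(-103)) - 1*(-47305) = (4 + 103) + 47305 = 107 + 47305 = 47412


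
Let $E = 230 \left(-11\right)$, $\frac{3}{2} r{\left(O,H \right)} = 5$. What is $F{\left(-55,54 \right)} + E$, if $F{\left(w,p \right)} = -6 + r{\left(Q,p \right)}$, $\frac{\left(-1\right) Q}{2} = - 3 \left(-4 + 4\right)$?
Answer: $- \frac{7598}{3} \approx -2532.7$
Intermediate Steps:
$Q = 0$ ($Q = - 2 \left(- 3 \left(-4 + 4\right)\right) = - 2 \left(\left(-3\right) 0\right) = \left(-2\right) 0 = 0$)
$r{\left(O,H \right)} = \frac{10}{3}$ ($r{\left(O,H \right)} = \frac{2}{3} \cdot 5 = \frac{10}{3}$)
$E = -2530$
$F{\left(w,p \right)} = - \frac{8}{3}$ ($F{\left(w,p \right)} = -6 + \frac{10}{3} = - \frac{8}{3}$)
$F{\left(-55,54 \right)} + E = - \frac{8}{3} - 2530 = - \frac{7598}{3}$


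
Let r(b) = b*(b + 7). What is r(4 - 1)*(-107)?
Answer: -3210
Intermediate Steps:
r(b) = b*(7 + b)
r(4 - 1)*(-107) = ((4 - 1)*(7 + (4 - 1)))*(-107) = (3*(7 + 3))*(-107) = (3*10)*(-107) = 30*(-107) = -3210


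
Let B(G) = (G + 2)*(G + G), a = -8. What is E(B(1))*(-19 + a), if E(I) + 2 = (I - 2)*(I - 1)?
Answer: -486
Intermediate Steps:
B(G) = 2*G*(2 + G) (B(G) = (2 + G)*(2*G) = 2*G*(2 + G))
E(I) = -2 + (-1 + I)*(-2 + I) (E(I) = -2 + (I - 2)*(I - 1) = -2 + (-2 + I)*(-1 + I) = -2 + (-1 + I)*(-2 + I))
E(B(1))*(-19 + a) = ((2*1*(2 + 1))*(-3 + 2*1*(2 + 1)))*(-19 - 8) = ((2*1*3)*(-3 + 2*1*3))*(-27) = (6*(-3 + 6))*(-27) = (6*3)*(-27) = 18*(-27) = -486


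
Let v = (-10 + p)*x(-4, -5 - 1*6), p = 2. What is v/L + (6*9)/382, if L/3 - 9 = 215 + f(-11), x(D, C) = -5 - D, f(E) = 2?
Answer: 9917/64749 ≈ 0.15316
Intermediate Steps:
v = 8 (v = (-10 + 2)*(-5 - 1*(-4)) = -8*(-5 + 4) = -8*(-1) = 8)
L = 678 (L = 27 + 3*(215 + 2) = 27 + 3*217 = 27 + 651 = 678)
v/L + (6*9)/382 = 8/678 + (6*9)/382 = 8*(1/678) + 54*(1/382) = 4/339 + 27/191 = 9917/64749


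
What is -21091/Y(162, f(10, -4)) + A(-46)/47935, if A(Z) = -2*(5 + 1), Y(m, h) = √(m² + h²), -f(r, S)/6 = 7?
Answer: -12/47935 - 21091*√778/4668 ≈ -126.03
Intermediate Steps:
f(r, S) = -42 (f(r, S) = -6*7 = -42)
Y(m, h) = √(h² + m²)
A(Z) = -12 (A(Z) = -2*6 = -12)
-21091/Y(162, f(10, -4)) + A(-46)/47935 = -21091/√((-42)² + 162²) - 12/47935 = -21091/√(1764 + 26244) - 12*1/47935 = -21091*√778/4668 - 12/47935 = -12/47935 - 21091*√778/4668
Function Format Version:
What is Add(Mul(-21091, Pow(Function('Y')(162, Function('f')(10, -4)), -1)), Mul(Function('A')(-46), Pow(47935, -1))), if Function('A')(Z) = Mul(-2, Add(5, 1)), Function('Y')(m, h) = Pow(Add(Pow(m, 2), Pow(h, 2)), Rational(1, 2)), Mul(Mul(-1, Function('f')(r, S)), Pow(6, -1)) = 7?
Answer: Add(Rational(-12, 47935), Mul(Rational(-21091, 4668), Pow(778, Rational(1, 2)))) ≈ -126.03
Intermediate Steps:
Function('f')(r, S) = -42 (Function('f')(r, S) = Mul(-6, 7) = -42)
Function('Y')(m, h) = Pow(Add(Pow(h, 2), Pow(m, 2)), Rational(1, 2))
Function('A')(Z) = -12 (Function('A')(Z) = Mul(-2, 6) = -12)
Add(Mul(-21091, Pow(Function('Y')(162, Function('f')(10, -4)), -1)), Mul(Function('A')(-46), Pow(47935, -1))) = Add(Mul(-21091, Pow(Pow(Add(Pow(-42, 2), Pow(162, 2)), Rational(1, 2)), -1)), Mul(-12, Pow(47935, -1))) = Add(Mul(-21091, Pow(Pow(Add(1764, 26244), Rational(1, 2)), -1)), Mul(-12, Rational(1, 47935))) = Add(Mul(-21091, Pow(Pow(28008, Rational(1, 2)), -1)), Rational(-12, 47935)) = Add(Mul(-21091, Pow(Mul(6, Pow(778, Rational(1, 2))), -1)), Rational(-12, 47935)) = Add(Mul(-21091, Mul(Rational(1, 4668), Pow(778, Rational(1, 2)))), Rational(-12, 47935)) = Add(Mul(Rational(-21091, 4668), Pow(778, Rational(1, 2))), Rational(-12, 47935)) = Add(Rational(-12, 47935), Mul(Rational(-21091, 4668), Pow(778, Rational(1, 2))))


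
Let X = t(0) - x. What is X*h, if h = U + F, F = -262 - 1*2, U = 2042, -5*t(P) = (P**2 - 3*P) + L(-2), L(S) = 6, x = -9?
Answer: 69342/5 ≈ 13868.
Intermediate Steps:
t(P) = -6/5 - P**2/5 + 3*P/5 (t(P) = -((P**2 - 3*P) + 6)/5 = -(6 + P**2 - 3*P)/5 = -6/5 - P**2/5 + 3*P/5)
F = -264 (F = -262 - 2 = -264)
h = 1778 (h = 2042 - 264 = 1778)
X = 39/5 (X = (-6/5 - 1/5*0**2 + (3/5)*0) - 1*(-9) = (-6/5 - 1/5*0 + 0) + 9 = (-6/5 + 0 + 0) + 9 = -6/5 + 9 = 39/5 ≈ 7.8000)
X*h = (39/5)*1778 = 69342/5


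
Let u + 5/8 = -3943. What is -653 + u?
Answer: -36773/8 ≈ -4596.6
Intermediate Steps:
u = -31549/8 (u = -5/8 - 3943 = -31549/8 ≈ -3943.6)
-653 + u = -653 - 31549/8 = -36773/8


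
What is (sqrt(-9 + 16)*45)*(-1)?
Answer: -45*sqrt(7) ≈ -119.06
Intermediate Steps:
(sqrt(-9 + 16)*45)*(-1) = (sqrt(7)*45)*(-1) = (45*sqrt(7))*(-1) = -45*sqrt(7)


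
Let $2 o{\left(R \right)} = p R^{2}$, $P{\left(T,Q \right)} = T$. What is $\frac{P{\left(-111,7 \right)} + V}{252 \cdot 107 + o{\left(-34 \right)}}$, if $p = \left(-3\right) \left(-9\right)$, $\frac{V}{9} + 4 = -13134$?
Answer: $- \frac{39451}{14190} \approx -2.7802$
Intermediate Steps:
$V = -118242$ ($V = -36 + 9 \left(-13134\right) = -36 - 118206 = -118242$)
$p = 27$
$o{\left(R \right)} = \frac{27 R^{2}}{2}$
$\frac{P{\left(-111,7 \right)} + V}{252 \cdot 107 + o{\left(-34 \right)}} = \frac{-111 - 118242}{252 \cdot 107 + \frac{27 \left(-34\right)^{2}}{2}} = - \frac{118353}{26964 + \frac{27}{2} \cdot 1156} = - \frac{118353}{26964 + 15606} = - \frac{118353}{42570} = \left(-118353\right) \frac{1}{42570} = - \frac{39451}{14190}$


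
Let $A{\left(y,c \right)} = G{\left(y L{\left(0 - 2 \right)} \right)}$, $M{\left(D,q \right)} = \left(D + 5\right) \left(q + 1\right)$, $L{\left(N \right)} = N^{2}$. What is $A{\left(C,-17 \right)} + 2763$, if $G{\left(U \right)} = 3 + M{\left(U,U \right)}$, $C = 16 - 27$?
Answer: $4443$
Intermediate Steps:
$M{\left(D,q \right)} = \left(1 + q\right) \left(5 + D\right)$ ($M{\left(D,q \right)} = \left(5 + D\right) \left(1 + q\right) = \left(1 + q\right) \left(5 + D\right)$)
$C = -11$
$G{\left(U \right)} = 8 + U^{2} + 6 U$ ($G{\left(U \right)} = 3 + \left(5 + U + 5 U + U U\right) = 3 + \left(5 + U + 5 U + U^{2}\right) = 3 + \left(5 + U^{2} + 6 U\right) = 8 + U^{2} + 6 U$)
$A{\left(y,c \right)} = 8 + 16 y^{2} + 24 y$ ($A{\left(y,c \right)} = 8 + \left(y \left(0 - 2\right)^{2}\right)^{2} + 6 y \left(0 - 2\right)^{2} = 8 + \left(y \left(-2\right)^{2}\right)^{2} + 6 y \left(-2\right)^{2} = 8 + \left(y 4\right)^{2} + 6 y 4 = 8 + \left(4 y\right)^{2} + 6 \cdot 4 y = 8 + 16 y^{2} + 24 y$)
$A{\left(C,-17 \right)} + 2763 = \left(8 + 16 \left(-11\right)^{2} + 24 \left(-11\right)\right) + 2763 = \left(8 + 16 \cdot 121 - 264\right) + 2763 = \left(8 + 1936 - 264\right) + 2763 = 1680 + 2763 = 4443$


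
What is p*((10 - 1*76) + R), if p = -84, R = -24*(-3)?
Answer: -504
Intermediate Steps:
R = 72 (R = -8*(-9) = 72)
p*((10 - 1*76) + R) = -84*((10 - 1*76) + 72) = -84*((10 - 76) + 72) = -84*(-66 + 72) = -84*6 = -504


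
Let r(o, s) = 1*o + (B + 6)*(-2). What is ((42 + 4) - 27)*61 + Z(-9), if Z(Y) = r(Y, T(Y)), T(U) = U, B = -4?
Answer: 1146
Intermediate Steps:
r(o, s) = -4 + o (r(o, s) = 1*o + (-4 + 6)*(-2) = o + 2*(-2) = o - 4 = -4 + o)
Z(Y) = -4 + Y
((42 + 4) - 27)*61 + Z(-9) = ((42 + 4) - 27)*61 + (-4 - 9) = (46 - 27)*61 - 13 = 19*61 - 13 = 1159 - 13 = 1146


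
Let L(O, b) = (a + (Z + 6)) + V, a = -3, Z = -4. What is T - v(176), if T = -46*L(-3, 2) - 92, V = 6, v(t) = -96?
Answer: -226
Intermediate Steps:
L(O, b) = 5 (L(O, b) = (-3 + (-4 + 6)) + 6 = (-3 + 2) + 6 = -1 + 6 = 5)
T = -322 (T = -46*5 - 92 = -230 - 92 = -322)
T - v(176) = -322 - 1*(-96) = -322 + 96 = -226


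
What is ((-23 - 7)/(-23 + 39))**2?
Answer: 225/64 ≈ 3.5156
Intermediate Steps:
((-23 - 7)/(-23 + 39))**2 = (-30/16)**2 = (-30*1/16)**2 = (-15/8)**2 = 225/64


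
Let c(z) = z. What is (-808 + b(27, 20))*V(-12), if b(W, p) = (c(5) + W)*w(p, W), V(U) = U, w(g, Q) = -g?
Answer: 17376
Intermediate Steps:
b(W, p) = -p*(5 + W) (b(W, p) = (5 + W)*(-p) = -p*(5 + W))
(-808 + b(27, 20))*V(-12) = (-808 - 1*20*(5 + 27))*(-12) = (-808 - 1*20*32)*(-12) = (-808 - 640)*(-12) = -1448*(-12) = 17376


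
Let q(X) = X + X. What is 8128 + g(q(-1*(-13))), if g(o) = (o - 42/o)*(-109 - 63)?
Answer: 51140/13 ≈ 3933.8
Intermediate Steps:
q(X) = 2*X
g(o) = -172*o + 7224/o (g(o) = (o - 42/o)*(-172) = -172*o + 7224/o)
8128 + g(q(-1*(-13))) = 8128 + (-344*(-1*(-13)) + 7224/((2*(-1*(-13))))) = 8128 + (-344*13 + 7224/((2*13))) = 8128 + (-172*26 + 7224/26) = 8128 + (-4472 + 7224*(1/26)) = 8128 + (-4472 + 3612/13) = 8128 - 54524/13 = 51140/13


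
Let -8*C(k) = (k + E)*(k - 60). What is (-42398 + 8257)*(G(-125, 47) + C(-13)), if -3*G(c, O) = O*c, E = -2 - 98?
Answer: -759739673/24 ≈ -3.1656e+7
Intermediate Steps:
E = -100
C(k) = -(-100 + k)*(-60 + k)/8 (C(k) = -(k - 100)*(k - 60)/8 = -(-100 + k)*(-60 + k)/8)
G(c, O) = -O*c/3
(-42398 + 8257)*(G(-125, 47) + C(-13)) = (-42398 + 8257)*(-1/3*47*(-125) + (-750 + 20*(-13) - 1/8*(-13)**2)) = -34141*(5875/3 + (-750 - 260 - 1/8*169)) = -34141*(5875/3 + (-750 - 260 - 169/8)) = -34141*(5875/3 - 8249/8) = -34141*22253/24 = -759739673/24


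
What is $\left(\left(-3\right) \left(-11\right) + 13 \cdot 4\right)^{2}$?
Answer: $7225$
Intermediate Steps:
$\left(\left(-3\right) \left(-11\right) + 13 \cdot 4\right)^{2} = \left(33 + 52\right)^{2} = 85^{2} = 7225$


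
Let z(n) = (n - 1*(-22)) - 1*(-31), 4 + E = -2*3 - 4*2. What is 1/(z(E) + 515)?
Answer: 1/550 ≈ 0.0018182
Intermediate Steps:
E = -18 (E = -4 + (-2*3 - 4*2) = -4 + (-6 - 8) = -4 - 14 = -18)
z(n) = 53 + n (z(n) = (n + 22) + 31 = (22 + n) + 31 = 53 + n)
1/(z(E) + 515) = 1/((53 - 18) + 515) = 1/(35 + 515) = 1/550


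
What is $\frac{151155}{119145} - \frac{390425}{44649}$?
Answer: $- \frac{2651217802}{354647007} \approx -7.4757$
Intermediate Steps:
$\frac{151155}{119145} - \frac{390425}{44649} = 151155 \cdot \frac{1}{119145} - \frac{390425}{44649} = \frac{10077}{7943} - \frac{390425}{44649} = - \frac{2651217802}{354647007}$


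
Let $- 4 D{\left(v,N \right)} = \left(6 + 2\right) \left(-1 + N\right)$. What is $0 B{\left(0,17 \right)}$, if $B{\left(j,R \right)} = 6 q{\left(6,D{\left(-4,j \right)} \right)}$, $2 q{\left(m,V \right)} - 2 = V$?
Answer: $0$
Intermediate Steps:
$D{\left(v,N \right)} = 2 - 2 N$ ($D{\left(v,N \right)} = - \frac{\left(6 + 2\right) \left(-1 + N\right)}{4} = - \frac{8 \left(-1 + N\right)}{4} = - \frac{-8 + 8 N}{4} = 2 - 2 N$)
$q{\left(m,V \right)} = 1 + \frac{V}{2}$
$B{\left(j,R \right)} = 12 - 6 j$ ($B{\left(j,R \right)} = 6 \left(1 + \frac{2 - 2 j}{2}\right) = 6 \left(1 - \left(-1 + j\right)\right) = 6 \left(2 - j\right) = 12 - 6 j$)
$0 B{\left(0,17 \right)} = 0 \left(12 - 0\right) = 0 \left(12 + 0\right) = 0 \cdot 12 = 0$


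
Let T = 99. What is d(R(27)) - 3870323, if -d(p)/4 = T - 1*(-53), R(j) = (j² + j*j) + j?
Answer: -3870931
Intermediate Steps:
R(j) = j + 2*j² (R(j) = (j² + j²) + j = 2*j² + j = j + 2*j²)
d(p) = -608 (d(p) = -4*(99 - 1*(-53)) = -4*(99 + 53) = -4*152 = -608)
d(R(27)) - 3870323 = -608 - 3870323 = -3870931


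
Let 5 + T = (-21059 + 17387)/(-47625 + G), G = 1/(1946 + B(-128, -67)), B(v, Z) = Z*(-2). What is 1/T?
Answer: -99059999/487662235 ≈ -0.20313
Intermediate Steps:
B(v, Z) = -2*Z
G = 1/2080 (G = 1/(1946 - 2*(-67)) = 1/(1946 + 134) = 1/2080 ≈ 0.00048077)
T = -487662235/99059999 (T = -5 + (-21059 + 17387)/(-47625 + 1/2080) = -5 - 3672/(-99059999/2080) = -5 - 3672*(-2080/99059999) = -5 + 7637760/99059999 = -487662235/99059999 ≈ -4.9229)
1/T = 1/(-487662235/99059999) = -99059999/487662235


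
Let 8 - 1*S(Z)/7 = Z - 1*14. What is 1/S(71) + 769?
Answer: 263766/343 ≈ 769.00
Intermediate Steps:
S(Z) = 154 - 7*Z (S(Z) = 56 - 7*(Z - 1*14) = 56 - 7*(Z - 14) = 56 - 7*(-14 + Z) = 56 + (98 - 7*Z) = 154 - 7*Z)
1/S(71) + 769 = 1/(154 - 7*71) + 769 = 1/(154 - 497) + 769 = 1/(-343) + 769 = -1/343 + 769 = 263766/343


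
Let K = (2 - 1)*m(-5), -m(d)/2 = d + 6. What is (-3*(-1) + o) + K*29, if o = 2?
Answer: -53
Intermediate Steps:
m(d) = -12 - 2*d (m(d) = -2*(d + 6) = -2*(6 + d) = -12 - 2*d)
K = -2 (K = (2 - 1)*(-12 - 2*(-5)) = 1*(-12 + 10) = 1*(-2) = -2)
(-3*(-1) + o) + K*29 = (-3*(-1) + 2) - 2*29 = (3 + 2) - 58 = 5 - 58 = -53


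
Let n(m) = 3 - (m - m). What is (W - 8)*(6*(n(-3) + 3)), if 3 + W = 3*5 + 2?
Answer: 216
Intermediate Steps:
n(m) = 3 (n(m) = 3 - 1*0 = 3 + 0 = 3)
W = 14 (W = -3 + (3*5 + 2) = -3 + (15 + 2) = -3 + 17 = 14)
(W - 8)*(6*(n(-3) + 3)) = (14 - 8)*(6*(3 + 3)) = 6*(6*6) = 6*36 = 216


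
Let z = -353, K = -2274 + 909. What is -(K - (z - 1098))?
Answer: -86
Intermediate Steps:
K = -1365
-(K - (z - 1098)) = -(-1365 - (-353 - 1098)) = -(-1365 - 1*(-1451)) = -(-1365 + 1451) = -1*86 = -86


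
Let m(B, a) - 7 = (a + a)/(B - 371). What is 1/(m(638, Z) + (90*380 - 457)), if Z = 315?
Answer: 89/3003960 ≈ 2.9628e-5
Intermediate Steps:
m(B, a) = 7 + 2*a/(-371 + B) (m(B, a) = 7 + (a + a)/(B - 371) = 7 + (2*a)/(-371 + B) = 7 + 2*a/(-371 + B))
1/(m(638, Z) + (90*380 - 457)) = 1/((-2597 + 2*315 + 7*638)/(-371 + 638) + (90*380 - 457)) = 1/((-2597 + 630 + 4466)/267 + (34200 - 457)) = 1/((1/267)*2499 + 33743) = 1/(833/89 + 33743) = 1/(3003960/89) = 89/3003960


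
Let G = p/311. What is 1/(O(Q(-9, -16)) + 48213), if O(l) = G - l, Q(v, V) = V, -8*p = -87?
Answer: 2488/119993839 ≈ 2.0734e-5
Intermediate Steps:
p = 87/8 (p = -⅛*(-87) = 87/8 ≈ 10.875)
G = 87/2488 (G = (87/8)/311 = (87/8)*(1/311) = 87/2488 ≈ 0.034968)
O(l) = 87/2488 - l
1/(O(Q(-9, -16)) + 48213) = 1/((87/2488 - 1*(-16)) + 48213) = 1/((87/2488 + 16) + 48213) = 1/(39895/2488 + 48213) = 1/(119993839/2488) = 2488/119993839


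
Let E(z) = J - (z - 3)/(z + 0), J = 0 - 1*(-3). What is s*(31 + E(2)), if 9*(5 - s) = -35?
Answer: 920/3 ≈ 306.67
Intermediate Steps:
J = 3 (J = 0 + 3 = 3)
E(z) = 3 - (-3 + z)/z (E(z) = 3 - (z - 3)/(z + 0) = 3 - (-3 + z)/z)
s = 80/9 (s = 5 - 1/9*(-35) = 5 + 35/9 = 80/9 ≈ 8.8889)
s*(31 + E(2)) = 80*(31 + (2 + 3/2))/9 = 80*(31 + 7/2)/9 = (80/9)*(69/2) = 920/3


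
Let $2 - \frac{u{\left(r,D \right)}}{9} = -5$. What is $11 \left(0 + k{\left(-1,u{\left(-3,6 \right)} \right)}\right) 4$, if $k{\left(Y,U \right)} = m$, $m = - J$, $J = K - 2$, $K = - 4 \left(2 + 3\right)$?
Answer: $968$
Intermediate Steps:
$K = -20$ ($K = \left(-4\right) 5 = -20$)
$J = -22$ ($J = -20 - 2 = -22$)
$u{\left(r,D \right)} = 63$ ($u{\left(r,D \right)} = 18 - -45 = 18 + 45 = 63$)
$m = 22$ ($m = \left(-1\right) \left(-22\right) = 22$)
$k{\left(Y,U \right)} = 22$
$11 \left(0 + k{\left(-1,u{\left(-3,6 \right)} \right)}\right) 4 = 11 \left(0 + 22\right) 4 = 11 \cdot 22 \cdot 4 = 11 \cdot 88 = 968$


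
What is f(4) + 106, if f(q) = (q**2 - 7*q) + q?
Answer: 98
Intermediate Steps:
f(q) = q**2 - 6*q
f(4) + 106 = 4*(-6 + 4) + 106 = 4*(-2) + 106 = -8 + 106 = 98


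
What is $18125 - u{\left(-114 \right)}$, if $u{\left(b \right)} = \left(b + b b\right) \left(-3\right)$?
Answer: $56771$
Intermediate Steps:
$u{\left(b \right)} = - 3 b - 3 b^{2}$ ($u{\left(b \right)} = \left(b + b^{2}\right) \left(-3\right) = - 3 b - 3 b^{2}$)
$18125 - u{\left(-114 \right)} = 18125 - \left(-3\right) \left(-114\right) \left(1 - 114\right) = 18125 - \left(-3\right) \left(-114\right) \left(-113\right) = 18125 - -38646 = 18125 + 38646 = 56771$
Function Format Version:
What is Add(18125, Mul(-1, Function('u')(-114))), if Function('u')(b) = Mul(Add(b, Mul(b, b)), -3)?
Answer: 56771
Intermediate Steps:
Function('u')(b) = Add(Mul(-3, b), Mul(-3, Pow(b, 2))) (Function('u')(b) = Mul(Add(b, Pow(b, 2)), -3) = Add(Mul(-3, b), Mul(-3, Pow(b, 2))))
Add(18125, Mul(-1, Function('u')(-114))) = Add(18125, Mul(-1, Mul(-3, -114, Add(1, -114)))) = Add(18125, Mul(-1, Mul(-3, -114, -113))) = Add(18125, Mul(-1, -38646)) = Add(18125, 38646) = 56771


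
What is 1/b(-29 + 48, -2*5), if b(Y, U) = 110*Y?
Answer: 1/2090 ≈ 0.00047847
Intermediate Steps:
1/b(-29 + 48, -2*5) = 1/(110*(-29 + 48)) = 1/(110*19) = 1/2090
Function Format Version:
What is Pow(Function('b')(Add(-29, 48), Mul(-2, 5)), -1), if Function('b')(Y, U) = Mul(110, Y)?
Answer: Rational(1, 2090) ≈ 0.00047847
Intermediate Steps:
Pow(Function('b')(Add(-29, 48), Mul(-2, 5)), -1) = Pow(Mul(110, Add(-29, 48)), -1) = Pow(Mul(110, 19), -1) = Pow(2090, -1) = Rational(1, 2090)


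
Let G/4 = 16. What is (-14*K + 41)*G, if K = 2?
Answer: 832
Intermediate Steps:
G = 64 (G = 4*16 = 64)
(-14*K + 41)*G = (-14*2 + 41)*64 = (-28 + 41)*64 = 13*64 = 832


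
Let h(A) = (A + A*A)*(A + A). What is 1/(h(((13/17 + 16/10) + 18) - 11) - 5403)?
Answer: -614125/2201685983 ≈ -0.00027893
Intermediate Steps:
h(A) = 2*A*(A + A²) (h(A) = (A + A²)*(2*A) = 2*A*(A + A²))
1/(h(((13/17 + 16/10) + 18) - 11) - 5403) = 1/(2*(((13/17 + 16/10) + 18) - 11)²*(1 + (((13/17 + 16/10) + 18) - 11)) - 5403) = 1/(2*(((13*(1/17) + 16*(⅒)) + 18) - 11)²*(1 + (((13*(1/17) + 16*(⅒)) + 18) - 11)) - 5403) = 1/(2*(((13/17 + 8/5) + 18) - 11)²*(1 + (((13/17 + 8/5) + 18) - 11)) - 5403) = 1/(2*((201/85 + 18) - 11)²*(1 + ((201/85 + 18) - 11)) - 5403) = 1/(2*(1731/85 - 11)²*(1 + (1731/85 - 11)) - 5403) = 1/(2*(796/85)²*(1 + 796/85) - 5403) = 1/(2*(633616/7225)*(881/85) - 5403) = 1/(1116431392/614125 - 5403) = 1/(-2201685983/614125) = -614125/2201685983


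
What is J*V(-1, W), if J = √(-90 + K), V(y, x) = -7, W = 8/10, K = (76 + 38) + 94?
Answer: -7*√118 ≈ -76.039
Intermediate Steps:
K = 208 (K = 114 + 94 = 208)
W = ⅘ (W = 8*(⅒) = ⅘ ≈ 0.80000)
J = √118 (J = √(-90 + 208) = √118 ≈ 10.863)
J*V(-1, W) = √118*(-7) = -7*√118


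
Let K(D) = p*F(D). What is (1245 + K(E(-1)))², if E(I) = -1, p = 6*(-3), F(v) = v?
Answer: 1595169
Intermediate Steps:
p = -18
K(D) = -18*D
(1245 + K(E(-1)))² = (1245 - 18*(-1))² = (1245 + 18)² = 1263² = 1595169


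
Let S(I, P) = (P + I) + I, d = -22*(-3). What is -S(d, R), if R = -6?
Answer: -126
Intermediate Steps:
d = 66
S(I, P) = P + 2*I (S(I, P) = (I + P) + I = P + 2*I)
-S(d, R) = -(-6 + 2*66) = -(-6 + 132) = -1*126 = -126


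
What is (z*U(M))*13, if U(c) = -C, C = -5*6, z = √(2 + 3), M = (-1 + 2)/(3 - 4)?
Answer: 390*√5 ≈ 872.07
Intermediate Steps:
M = -1 (M = 1/(-1) = 1*(-1) = -1)
z = √5 ≈ 2.2361
C = -30
U(c) = 30 (U(c) = -1*(-30) = 30)
(z*U(M))*13 = (√5*30)*13 = (30*√5)*13 = 390*√5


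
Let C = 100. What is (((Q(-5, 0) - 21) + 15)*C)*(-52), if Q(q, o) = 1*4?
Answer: 10400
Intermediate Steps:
Q(q, o) = 4
(((Q(-5, 0) - 21) + 15)*C)*(-52) = (((4 - 21) + 15)*100)*(-52) = ((-17 + 15)*100)*(-52) = -2*100*(-52) = -200*(-52) = 10400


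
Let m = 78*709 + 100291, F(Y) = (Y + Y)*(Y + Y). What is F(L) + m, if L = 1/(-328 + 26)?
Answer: 3547675994/22801 ≈ 1.5559e+5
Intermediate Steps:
L = -1/302 (L = 1/(-302) = -1/302 ≈ -0.0033113)
F(Y) = 4*Y² (F(Y) = (2*Y)*(2*Y) = 4*Y²)
m = 155593 (m = 55302 + 100291 = 155593)
F(L) + m = 4*(-1/302)² + 155593 = 4*(1/91204) + 155593 = 1/22801 + 155593 = 3547675994/22801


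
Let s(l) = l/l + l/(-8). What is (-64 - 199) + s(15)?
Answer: -2111/8 ≈ -263.88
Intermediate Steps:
s(l) = 1 - l/8 (s(l) = 1 + l*(-⅛) = 1 - l/8)
(-64 - 199) + s(15) = (-64 - 199) + (1 - ⅛*15) = -263 + (1 - 15/8) = -263 - 7/8 = -2111/8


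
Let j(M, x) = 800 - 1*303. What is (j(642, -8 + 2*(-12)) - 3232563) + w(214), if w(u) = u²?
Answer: -3186270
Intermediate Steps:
j(M, x) = 497 (j(M, x) = 800 - 303 = 497)
(j(642, -8 + 2*(-12)) - 3232563) + w(214) = (497 - 3232563) + 214² = -3232066 + 45796 = -3186270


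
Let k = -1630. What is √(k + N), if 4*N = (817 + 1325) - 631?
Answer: I*√5009/2 ≈ 35.387*I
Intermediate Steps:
N = 1511/4 (N = ((817 + 1325) - 631)/4 = (2142 - 631)/4 = (¼)*1511 = 1511/4 ≈ 377.75)
√(k + N) = √(-1630 + 1511/4) = √(-5009/4) = I*√5009/2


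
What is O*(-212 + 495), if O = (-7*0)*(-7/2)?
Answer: 0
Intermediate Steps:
O = 0 (O = 0*(-7*½) = 0*(-7/2) = 0)
O*(-212 + 495) = 0*(-212 + 495) = 0*283 = 0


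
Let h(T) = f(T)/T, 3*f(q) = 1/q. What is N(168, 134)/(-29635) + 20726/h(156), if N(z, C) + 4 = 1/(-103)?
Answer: 4618788773358653/3052405 ≈ 1.5132e+9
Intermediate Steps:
N(z, C) = -413/103 (N(z, C) = -4 + 1/(-103) = -4 - 1/103 = -413/103)
f(q) = 1/(3*q)
h(T) = 1/(3*T²) (h(T) = (1/(3*T))/T = 1/(3*T²))
N(168, 134)/(-29635) + 20726/h(156) = -413/103/(-29635) + 20726/(((⅓)/156²)) = -413/103*(-1/29635) + 20726/(((⅓)*(1/24336))) = 413/3052405 + 20726/(1/73008) = 413/3052405 + 20726*73008 = 413/3052405 + 1513163808 = 4618788773358653/3052405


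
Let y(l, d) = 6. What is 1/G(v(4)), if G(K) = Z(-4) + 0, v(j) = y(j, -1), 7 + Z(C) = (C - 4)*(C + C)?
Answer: 1/57 ≈ 0.017544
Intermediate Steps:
Z(C) = -7 + 2*C*(-4 + C) (Z(C) = -7 + (C - 4)*(C + C) = -7 + (-4 + C)*(2*C) = -7 + 2*C*(-4 + C))
v(j) = 6
G(K) = 57 (G(K) = (-7 - 8*(-4) + 2*(-4)²) + 0 = (-7 + 32 + 2*16) + 0 = (-7 + 32 + 32) + 0 = 57 + 0 = 57)
1/G(v(4)) = 1/57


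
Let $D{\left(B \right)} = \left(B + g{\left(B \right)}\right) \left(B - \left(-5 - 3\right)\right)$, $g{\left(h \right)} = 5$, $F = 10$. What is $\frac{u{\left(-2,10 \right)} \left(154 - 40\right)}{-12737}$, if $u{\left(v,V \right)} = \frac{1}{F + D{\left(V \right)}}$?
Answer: $- \frac{57}{1783180} \approx -3.1965 \cdot 10^{-5}$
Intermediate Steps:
$D{\left(B \right)} = \left(5 + B\right) \left(8 + B\right)$ ($D{\left(B \right)} = \left(B + 5\right) \left(B - \left(-5 - 3\right)\right) = \left(5 + B\right) \left(B - -8\right) = \left(5 + B\right) \left(B + 8\right) = \left(5 + B\right) \left(8 + B\right)$)
$u{\left(v,V \right)} = \frac{1}{50 + V^{2} + 13 V}$ ($u{\left(v,V \right)} = \frac{1}{10 + \left(40 + V^{2} + 13 V\right)} = \frac{1}{50 + V^{2} + 13 V}$)
$\frac{u{\left(-2,10 \right)} \left(154 - 40\right)}{-12737} = \frac{\frac{1}{50 + 10^{2} + 13 \cdot 10} \left(154 - 40\right)}{-12737} = \frac{1}{50 + 100 + 130} \cdot 114 \left(- \frac{1}{12737}\right) = \frac{1}{280} \cdot 114 \left(- \frac{1}{12737}\right) = \frac{57}{140} \left(- \frac{1}{12737}\right) = - \frac{57}{1783180}$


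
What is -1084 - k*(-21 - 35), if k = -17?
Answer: -2036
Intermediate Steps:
-1084 - k*(-21 - 35) = -1084 - (-17)*(-21 - 35) = -1084 - (-17)*(-56) = -1084 - 1*952 = -1084 - 952 = -2036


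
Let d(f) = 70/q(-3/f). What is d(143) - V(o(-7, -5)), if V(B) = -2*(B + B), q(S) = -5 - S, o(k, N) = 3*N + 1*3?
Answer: -22093/356 ≈ -62.059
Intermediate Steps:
o(k, N) = 3 + 3*N (o(k, N) = 3*N + 3 = 3 + 3*N)
V(B) = -4*B
d(f) = 70/(-5 + 3/f) (d(f) = 70/(-5 - (-3)/f) = 70/(-5 + 3/f))
d(143) - V(o(-7, -5)) = -70*143/(-3 + 5*143) - (-4)*(3 + 3*(-5)) = -70*143/(-3 + 715) - (-4)*(3 - 15) = -70*143/712 - (-4)*(-12) = -70*143*1/712 - 1*48 = -5005/356 - 48 = -22093/356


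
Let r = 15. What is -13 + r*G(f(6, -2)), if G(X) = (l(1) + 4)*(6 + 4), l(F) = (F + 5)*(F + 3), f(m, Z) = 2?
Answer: 4187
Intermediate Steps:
l(F) = (3 + F)*(5 + F) (l(F) = (5 + F)*(3 + F) = (3 + F)*(5 + F))
G(X) = 280 (G(X) = ((15 + 1² + 8*1) + 4)*(6 + 4) = ((15 + 1 + 8) + 4)*10 = (24 + 4)*10 = 28*10 = 280)
-13 + r*G(f(6, -2)) = -13 + 15*280 = -13 + 4200 = 4187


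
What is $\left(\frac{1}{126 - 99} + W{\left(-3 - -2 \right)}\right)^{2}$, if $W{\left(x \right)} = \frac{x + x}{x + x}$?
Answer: $\frac{784}{729} \approx 1.0754$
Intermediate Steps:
$W{\left(x \right)} = 1$ ($W{\left(x \right)} = \frac{2 x}{2 x} = 2 x \frac{1}{2 x} = 1$)
$\left(\frac{1}{126 - 99} + W{\left(-3 - -2 \right)}\right)^{2} = \left(\frac{1}{126 - 99} + 1\right)^{2} = \left(\frac{1}{27} + 1\right)^{2} = \left(\frac{28}{27}\right)^{2} = \frac{784}{729}$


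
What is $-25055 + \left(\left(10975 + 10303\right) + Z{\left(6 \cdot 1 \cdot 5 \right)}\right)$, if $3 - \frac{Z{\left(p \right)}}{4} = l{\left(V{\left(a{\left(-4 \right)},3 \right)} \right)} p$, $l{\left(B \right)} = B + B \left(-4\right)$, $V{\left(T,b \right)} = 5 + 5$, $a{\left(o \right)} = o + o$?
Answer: $-165$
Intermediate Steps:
$a{\left(o \right)} = 2 o$
$V{\left(T,b \right)} = 10$
$l{\left(B \right)} = - 3 B$ ($l{\left(B \right)} = B - 4 B = - 3 B$)
$Z{\left(p \right)} = 12 + 120 p$ ($Z{\left(p \right)} = 12 - 4 \left(-3\right) 10 p = 12 - 4 \left(- 30 p\right) = 12 + 120 p$)
$-25055 + \left(\left(10975 + 10303\right) + Z{\left(6 \cdot 1 \cdot 5 \right)}\right) = -25055 + \left(\left(10975 + 10303\right) + \left(12 + 120 \cdot 6 \cdot 1 \cdot 5\right)\right) = -25055 + \left(21278 + \left(12 + 120 \cdot 6 \cdot 5\right)\right) = -25055 + \left(21278 + \left(12 + 120 \cdot 30\right)\right) = -25055 + \left(21278 + \left(12 + 3600\right)\right) = -25055 + \left(21278 + 3612\right) = -25055 + 24890 = -165$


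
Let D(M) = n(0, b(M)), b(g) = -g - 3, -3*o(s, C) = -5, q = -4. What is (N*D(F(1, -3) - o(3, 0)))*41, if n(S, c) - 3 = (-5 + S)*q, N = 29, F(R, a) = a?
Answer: 27347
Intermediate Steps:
o(s, C) = 5/3 (o(s, C) = -1/3*(-5) = 5/3)
b(g) = -3 - g
n(S, c) = 23 - 4*S (n(S, c) = 3 + (-5 + S)*(-4) = 3 + (20 - 4*S) = 23 - 4*S)
D(M) = 23 (D(M) = 23 - 4*0 = 23 + 0 = 23)
(N*D(F(1, -3) - o(3, 0)))*41 = (29*23)*41 = 667*41 = 27347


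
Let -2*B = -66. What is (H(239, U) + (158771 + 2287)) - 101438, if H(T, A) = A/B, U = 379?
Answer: 1967839/33 ≈ 59632.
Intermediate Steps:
B = 33 (B = -1/2*(-66) = 33)
H(T, A) = A/33
(H(239, U) + (158771 + 2287)) - 101438 = ((1/33)*379 + (158771 + 2287)) - 101438 = (379/33 + 161058) - 101438 = 5315293/33 - 101438 = 1967839/33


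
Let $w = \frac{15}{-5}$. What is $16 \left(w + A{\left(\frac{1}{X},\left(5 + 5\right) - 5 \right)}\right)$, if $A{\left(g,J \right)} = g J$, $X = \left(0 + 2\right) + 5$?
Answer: $- \frac{256}{7} \approx -36.571$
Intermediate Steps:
$X = 7$ ($X = 2 + 5 = 7$)
$w = -3$ ($w = 15 \left(- \frac{1}{5}\right) = -3$)
$A{\left(g,J \right)} = J g$
$16 \left(w + A{\left(\frac{1}{X},\left(5 + 5\right) - 5 \right)}\right) = 16 \left(-3 + \frac{\left(5 + 5\right) - 5}{7}\right) = 16 \left(-3 + \left(10 - 5\right) \frac{1}{7}\right) = 16 \left(-3 + 5 \cdot \frac{1}{7}\right) = 16 \left(-3 + \frac{5}{7}\right) = 16 \left(- \frac{16}{7}\right) = - \frac{256}{7}$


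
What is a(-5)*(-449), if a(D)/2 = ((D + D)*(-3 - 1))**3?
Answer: -57472000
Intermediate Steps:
a(D) = -1024*D**3 (a(D) = 2*((D + D)*(-3 - 1))**3 = 2*((2*D)*(-4))**3 = 2*(-8*D)**3 = 2*(-512*D**3) = -1024*D**3)
a(-5)*(-449) = -1024*(-5)**3*(-449) = -1024*(-125)*(-449) = 128000*(-449) = -57472000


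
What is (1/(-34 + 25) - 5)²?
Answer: 2116/81 ≈ 26.123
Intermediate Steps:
(1/(-34 + 25) - 5)² = (1/(-9) - 5)² = (-⅑ - 5)² = (-46/9)² = 2116/81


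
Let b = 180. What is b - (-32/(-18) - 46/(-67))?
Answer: 107054/603 ≈ 177.54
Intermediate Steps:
b - (-32/(-18) - 46/(-67)) = 180 - (-32/(-18) - 46/(-67)) = 180 - (-32*(-1/18) - 46*(-1/67)) = 180 - (16/9 + 46/67) = 180 - 1*1486/603 = 180 - 1486/603 = 107054/603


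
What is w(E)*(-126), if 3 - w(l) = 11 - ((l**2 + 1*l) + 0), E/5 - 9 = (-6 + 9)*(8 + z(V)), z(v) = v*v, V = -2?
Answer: -6406092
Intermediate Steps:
z(v) = v**2
E = 225 (E = 45 + 5*((-6 + 9)*(8 + (-2)**2)) = 45 + 5*(3*(8 + 4)) = 45 + 5*(3*12) = 45 + 5*36 = 45 + 180 = 225)
w(l) = -8 + l + l**2 (w(l) = 3 - (11 - ((l**2 + 1*l) + 0)) = 3 - (11 - ((l**2 + l) + 0)) = 3 - (11 - ((l + l**2) + 0)) = 3 - (11 - (l + l**2)) = 3 - (11 + (-l - l**2)) = 3 - (11 - l - l**2) = 3 + (-11 + l + l**2) = -8 + l + l**2)
w(E)*(-126) = (-8 + 225 + 225**2)*(-126) = (-8 + 225 + 50625)*(-126) = 50842*(-126) = -6406092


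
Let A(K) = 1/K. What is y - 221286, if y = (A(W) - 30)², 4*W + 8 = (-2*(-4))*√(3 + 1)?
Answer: -881663/4 ≈ -2.2042e+5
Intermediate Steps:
W = 2 (W = -2 + ((-2*(-4))*√(3 + 1))/4 = -2 + (8*√4)/4 = -2 + (8*2)/4 = -2 + (¼)*16 = -2 + 4 = 2)
y = 3481/4 (y = (1/2 - 30)² = (½ - 30)² = (-59/2)² = 3481/4 ≈ 870.25)
y - 221286 = 3481/4 - 221286 = -881663/4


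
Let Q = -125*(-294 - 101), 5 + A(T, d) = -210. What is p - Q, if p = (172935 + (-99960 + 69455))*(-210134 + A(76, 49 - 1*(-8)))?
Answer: -29960057445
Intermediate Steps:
A(T, d) = -215 (A(T, d) = -5 - 210 = -215)
Q = 49375 (Q = -125*(-395) = 49375)
p = -29960008070 (p = (172935 + (-99960 + 69455))*(-210134 - 215) = (172935 - 30505)*(-210349) = 142430*(-210349) = -29960008070)
p - Q = -29960008070 - 1*49375 = -29960008070 - 49375 = -29960057445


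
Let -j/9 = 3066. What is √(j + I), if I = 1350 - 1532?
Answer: 8*I*√434 ≈ 166.66*I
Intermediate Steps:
j = -27594 (j = -9*3066 = -27594)
I = -182
√(j + I) = √(-27594 - 182) = √(-27776) = 8*I*√434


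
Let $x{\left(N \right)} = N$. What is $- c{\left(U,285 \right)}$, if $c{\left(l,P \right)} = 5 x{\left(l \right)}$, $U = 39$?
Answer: $-195$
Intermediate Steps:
$c{\left(l,P \right)} = 5 l$
$- c{\left(U,285 \right)} = - 5 \cdot 39 = \left(-1\right) 195 = -195$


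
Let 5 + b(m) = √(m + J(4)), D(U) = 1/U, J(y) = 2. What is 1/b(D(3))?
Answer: -15/68 - √21/68 ≈ -0.28798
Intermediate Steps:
D(U) = 1/U
b(m) = -5 + √(2 + m) (b(m) = -5 + √(m + 2) = -5 + √(2 + m))
1/b(D(3)) = 1/(-5 + √(2 + 1/3)) = 1/(-5 + √(2 + ⅓)) = 1/(-5 + √(7/3)) = 1/(-5 + √21/3)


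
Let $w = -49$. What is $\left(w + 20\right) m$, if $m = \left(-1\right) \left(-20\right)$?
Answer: $-580$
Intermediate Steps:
$m = 20$
$\left(w + 20\right) m = \left(-49 + 20\right) 20 = \left(-29\right) 20 = -580$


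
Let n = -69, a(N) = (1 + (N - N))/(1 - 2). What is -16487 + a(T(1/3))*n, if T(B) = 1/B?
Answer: -16418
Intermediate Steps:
T(B) = 1/B
a(N) = -1 (a(N) = (1 + 0)/(-1) = 1*(-1) = -1)
-16487 + a(T(1/3))*n = -16487 - 1*(-69) = -16487 + 69 = -16418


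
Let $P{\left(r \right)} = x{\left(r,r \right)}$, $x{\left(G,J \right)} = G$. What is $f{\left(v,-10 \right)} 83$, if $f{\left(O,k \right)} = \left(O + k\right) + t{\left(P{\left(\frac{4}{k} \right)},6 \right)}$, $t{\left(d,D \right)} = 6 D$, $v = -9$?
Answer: $1411$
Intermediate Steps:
$P{\left(r \right)} = r$
$f{\left(O,k \right)} = 36 + O + k$ ($f{\left(O,k \right)} = \left(O + k\right) + 6 \cdot 6 = \left(O + k\right) + 36 = 36 + O + k$)
$f{\left(v,-10 \right)} 83 = \left(36 - 9 - 10\right) 83 = 17 \cdot 83 = 1411$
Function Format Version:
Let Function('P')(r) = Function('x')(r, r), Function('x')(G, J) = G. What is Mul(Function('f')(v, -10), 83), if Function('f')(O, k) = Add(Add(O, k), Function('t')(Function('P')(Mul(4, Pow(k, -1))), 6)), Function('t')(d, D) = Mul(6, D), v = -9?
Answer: 1411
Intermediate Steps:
Function('P')(r) = r
Function('f')(O, k) = Add(36, O, k) (Function('f')(O, k) = Add(Add(O, k), Mul(6, 6)) = Add(Add(O, k), 36) = Add(36, O, k))
Mul(Function('f')(v, -10), 83) = Mul(Add(36, -9, -10), 83) = Mul(17, 83) = 1411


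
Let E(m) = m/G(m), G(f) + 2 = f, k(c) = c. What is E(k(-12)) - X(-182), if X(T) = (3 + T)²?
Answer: -224281/7 ≈ -32040.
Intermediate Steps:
G(f) = -2 + f
E(m) = m/(-2 + m)
E(k(-12)) - X(-182) = -12/(-2 - 12) - (3 - 182)² = -12/(-14) - 1*(-179)² = -12*(-1/14) - 1*32041 = 6/7 - 32041 = -224281/7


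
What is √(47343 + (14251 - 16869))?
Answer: 5*√1789 ≈ 211.48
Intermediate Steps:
√(47343 + (14251 - 16869)) = √(47343 - 2618) = √44725 = 5*√1789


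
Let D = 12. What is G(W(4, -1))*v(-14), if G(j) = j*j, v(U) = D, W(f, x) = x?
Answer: 12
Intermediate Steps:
v(U) = 12
G(j) = j**2
G(W(4, -1))*v(-14) = (-1)**2*12 = 1*12 = 12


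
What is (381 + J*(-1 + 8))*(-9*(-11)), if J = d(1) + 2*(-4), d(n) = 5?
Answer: 35640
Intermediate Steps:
J = -3 (J = 5 + 2*(-4) = 5 - 8 = -3)
(381 + J*(-1 + 8))*(-9*(-11)) = (381 - 3*(-1 + 8))*(-9*(-11)) = (381 - 3*7)*99 = (381 - 21)*99 = 360*99 = 35640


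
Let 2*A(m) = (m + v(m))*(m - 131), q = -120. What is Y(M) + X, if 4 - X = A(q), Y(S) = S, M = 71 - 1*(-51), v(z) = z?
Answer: -29994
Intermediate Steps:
M = 122 (M = 71 + 51 = 122)
A(m) = m*(-131 + m) (A(m) = ((m + m)*(m - 131))/2 = ((2*m)*(-131 + m))/2 = (2*m*(-131 + m))/2 = m*(-131 + m))
X = -30116 (X = 4 - (-120)*(-131 - 120) = 4 - (-120)*(-251) = 4 - 1*30120 = 4 - 30120 = -30116)
Y(M) + X = 122 - 30116 = -29994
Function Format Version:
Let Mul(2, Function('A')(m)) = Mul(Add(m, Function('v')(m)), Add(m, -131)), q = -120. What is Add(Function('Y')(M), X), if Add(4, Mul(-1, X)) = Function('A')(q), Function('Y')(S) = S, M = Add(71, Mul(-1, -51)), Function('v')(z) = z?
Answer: -29994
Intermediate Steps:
M = 122 (M = Add(71, 51) = 122)
Function('A')(m) = Mul(m, Add(-131, m)) (Function('A')(m) = Mul(Rational(1, 2), Mul(Add(m, m), Add(m, -131))) = Mul(Rational(1, 2), Mul(Mul(2, m), Add(-131, m))) = Mul(Rational(1, 2), Mul(2, m, Add(-131, m))) = Mul(m, Add(-131, m)))
X = -30116 (X = Add(4, Mul(-1, Mul(-120, Add(-131, -120)))) = Add(4, Mul(-1, Mul(-120, -251))) = Add(4, Mul(-1, 30120)) = Add(4, -30120) = -30116)
Add(Function('Y')(M), X) = Add(122, -30116) = -29994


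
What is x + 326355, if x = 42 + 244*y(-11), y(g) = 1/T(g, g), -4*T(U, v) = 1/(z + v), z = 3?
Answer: 334205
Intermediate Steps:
T(U, v) = -1/(4*(3 + v))
y(g) = -12 - 4*g (y(g) = 1/(-1/(12 + 4*g)) = -12 - 4*g)
x = 7850 (x = 42 + 244*(-12 - 4*(-11)) = 42 + 244*(-12 + 44) = 42 + 244*32 = 42 + 7808 = 7850)
x + 326355 = 7850 + 326355 = 334205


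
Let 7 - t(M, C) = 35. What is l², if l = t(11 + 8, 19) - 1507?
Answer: 2356225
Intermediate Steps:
t(M, C) = -28 (t(M, C) = 7 - 1*35 = 7 - 35 = -28)
l = -1535 (l = -28 - 1507 = -1535)
l² = (-1535)² = 2356225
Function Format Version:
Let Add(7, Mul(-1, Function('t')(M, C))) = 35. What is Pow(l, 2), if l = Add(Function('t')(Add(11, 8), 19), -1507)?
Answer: 2356225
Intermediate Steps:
Function('t')(M, C) = -28 (Function('t')(M, C) = Add(7, Mul(-1, 35)) = Add(7, -35) = -28)
l = -1535 (l = Add(-28, -1507) = -1535)
Pow(l, 2) = Pow(-1535, 2) = 2356225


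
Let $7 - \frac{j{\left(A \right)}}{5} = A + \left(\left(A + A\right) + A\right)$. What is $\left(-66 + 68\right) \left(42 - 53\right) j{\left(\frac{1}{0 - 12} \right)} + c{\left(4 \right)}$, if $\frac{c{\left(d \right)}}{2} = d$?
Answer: $- \frac{2396}{3} \approx -798.67$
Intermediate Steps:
$c{\left(d \right)} = 2 d$
$j{\left(A \right)} = 35 - 20 A$ ($j{\left(A \right)} = 35 - 5 \left(A + \left(\left(A + A\right) + A\right)\right) = 35 - 5 \left(A + \left(2 A + A\right)\right) = 35 - 5 \left(A + 3 A\right) = 35 - 5 \cdot 4 A = 35 - 20 A$)
$\left(-66 + 68\right) \left(42 - 53\right) j{\left(\frac{1}{0 - 12} \right)} + c{\left(4 \right)} = \left(-66 + 68\right) \left(42 - 53\right) \left(35 - \frac{20}{0 - 12}\right) + 2 \cdot 4 = 2 \left(-11\right) \left(35 - \frac{20}{-12}\right) + 8 = - 22 \left(35 - - \frac{5}{3}\right) + 8 = - 22 \left(35 + \frac{5}{3}\right) + 8 = \left(-22\right) \frac{110}{3} + 8 = - \frac{2420}{3} + 8 = - \frac{2396}{3}$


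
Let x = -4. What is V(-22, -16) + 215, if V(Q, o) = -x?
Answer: 219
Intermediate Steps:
V(Q, o) = 4 (V(Q, o) = -1*(-4) = 4)
V(-22, -16) + 215 = 4 + 215 = 219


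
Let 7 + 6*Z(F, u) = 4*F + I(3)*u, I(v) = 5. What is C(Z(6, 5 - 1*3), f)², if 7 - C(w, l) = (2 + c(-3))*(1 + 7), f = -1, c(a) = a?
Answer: 225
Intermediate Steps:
Z(F, u) = -7/6 + 2*F/3 + 5*u/6 (Z(F, u) = -7/6 + (4*F + 5*u)/6 = -7/6 + (2*F/3 + 5*u/6) = -7/6 + 2*F/3 + 5*u/6)
C(w, l) = 15 (C(w, l) = 7 - (2 - 3)*(1 + 7) = 7 - (-1)*8 = 7 - 1*(-8) = 7 + 8 = 15)
C(Z(6, 5 - 1*3), f)² = 15² = 225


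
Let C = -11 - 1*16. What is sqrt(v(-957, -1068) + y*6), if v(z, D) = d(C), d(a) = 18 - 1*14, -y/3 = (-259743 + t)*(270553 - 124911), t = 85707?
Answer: 2*sqrt(114061280005) ≈ 6.7546e+5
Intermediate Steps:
y = 76040853336 (y = -3*(-259743 + 85707)*(270553 - 124911) = -(-522108)*145642 = -3*(-25346951112) = 76040853336)
C = -27 (C = -11 - 16 = -27)
d(a) = 4 (d(a) = 18 - 14 = 4)
v(z, D) = 4
sqrt(v(-957, -1068) + y*6) = sqrt(4 + 76040853336*6) = sqrt(4 + 456245120016) = sqrt(456245120020) = 2*sqrt(114061280005)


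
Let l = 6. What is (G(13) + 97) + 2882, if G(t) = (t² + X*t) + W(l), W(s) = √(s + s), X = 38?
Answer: 3642 + 2*√3 ≈ 3645.5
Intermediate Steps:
W(s) = √2*√s (W(s) = √(2*s) = √2*√s)
G(t) = t² + 2*√3 + 38*t (G(t) = (t² + 38*t) + √2*√6 = (t² + 38*t) + 2*√3 = t² + 2*√3 + 38*t)
(G(13) + 97) + 2882 = ((13² + 2*√3 + 38*13) + 97) + 2882 = ((169 + 2*√3 + 494) + 97) + 2882 = ((663 + 2*√3) + 97) + 2882 = (760 + 2*√3) + 2882 = 3642 + 2*√3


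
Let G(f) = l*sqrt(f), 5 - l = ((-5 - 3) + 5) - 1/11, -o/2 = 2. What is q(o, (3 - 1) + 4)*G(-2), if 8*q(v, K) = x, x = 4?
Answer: 89*I*sqrt(2)/22 ≈ 5.7211*I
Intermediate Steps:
o = -4 (o = -2*2 = -4)
q(v, K) = 1/2 (q(v, K) = (1/8)*4 = 1/2)
l = 89/11 (l = 5 - (((-5 - 3) + 5) - 1/11) = 5 - ((-8 + 5) - 1*1/11) = 5 - (-3 - 1/11) = 5 - 1*(-34/11) = 5 + 34/11 = 89/11 ≈ 8.0909)
G(f) = 89*sqrt(f)/11
q(o, (3 - 1) + 4)*G(-2) = (89*sqrt(-2)/11)/2 = (89*(I*sqrt(2))/11)/2 = (89*I*sqrt(2)/11)/2 = 89*I*sqrt(2)/22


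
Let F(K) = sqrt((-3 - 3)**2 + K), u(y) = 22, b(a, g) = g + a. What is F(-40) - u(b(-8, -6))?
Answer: -22 + 2*I ≈ -22.0 + 2.0*I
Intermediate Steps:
b(a, g) = a + g
F(K) = sqrt(36 + K) (F(K) = sqrt((-6)**2 + K) = sqrt(36 + K))
F(-40) - u(b(-8, -6)) = sqrt(36 - 40) - 1*22 = sqrt(-4) - 22 = 2*I - 22 = -22 + 2*I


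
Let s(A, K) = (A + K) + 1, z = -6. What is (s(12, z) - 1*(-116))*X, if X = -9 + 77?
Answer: 8364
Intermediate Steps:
X = 68
s(A, K) = 1 + A + K
(s(12, z) - 1*(-116))*X = ((1 + 12 - 6) - 1*(-116))*68 = (7 + 116)*68 = 123*68 = 8364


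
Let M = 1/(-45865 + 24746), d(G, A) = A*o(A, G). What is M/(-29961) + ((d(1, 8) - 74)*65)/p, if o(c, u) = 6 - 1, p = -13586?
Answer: 699184733488/4298246016687 ≈ 0.16267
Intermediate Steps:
o(c, u) = 5
d(G, A) = 5*A (d(G, A) = A*5 = 5*A)
M = -1/21119 (M = 1/(-21119) = -1/21119 ≈ -4.7351e-5)
M/(-29961) + ((d(1, 8) - 74)*65)/p = -1/21119/(-29961) + ((5*8 - 74)*65)/(-13586) = -1/21119*(-1/29961) + ((40 - 74)*65)*(-1/13586) = 1/632746359 - 34*65*(-1/13586) = 1/632746359 - 2210*(-1/13586) = 1/632746359 + 1105/6793 = 699184733488/4298246016687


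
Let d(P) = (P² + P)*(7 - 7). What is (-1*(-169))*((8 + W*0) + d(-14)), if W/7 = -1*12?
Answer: 1352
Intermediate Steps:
d(P) = 0 (d(P) = (P + P²)*0 = 0)
W = -84 (W = 7*(-1*12) = 7*(-12) = -84)
(-1*(-169))*((8 + W*0) + d(-14)) = (-1*(-169))*((8 - 84*0) + 0) = 169*((8 + 0) + 0) = 169*(8 + 0) = 169*8 = 1352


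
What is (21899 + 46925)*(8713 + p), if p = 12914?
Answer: 1488456648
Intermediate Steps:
(21899 + 46925)*(8713 + p) = (21899 + 46925)*(8713 + 12914) = 68824*21627 = 1488456648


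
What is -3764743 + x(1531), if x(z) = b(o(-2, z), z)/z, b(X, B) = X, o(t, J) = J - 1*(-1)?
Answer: -5763820001/1531 ≈ -3.7647e+6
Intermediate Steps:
o(t, J) = 1 + J (o(t, J) = J + 1 = 1 + J)
x(z) = (1 + z)/z
-3764743 + x(1531) = -3764743 + (1 + 1531)/1531 = -3764743 + (1/1531)*1532 = -3764743 + 1532/1531 = -5763820001/1531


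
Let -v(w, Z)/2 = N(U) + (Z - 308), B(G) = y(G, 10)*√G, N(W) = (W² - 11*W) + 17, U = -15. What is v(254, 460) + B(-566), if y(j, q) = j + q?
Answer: -1118 - 556*I*√566 ≈ -1118.0 - 13228.0*I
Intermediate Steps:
N(W) = 17 + W² - 11*W
B(G) = √G*(10 + G) (B(G) = (G + 10)*√G = (10 + G)*√G = √G*(10 + G))
v(w, Z) = -198 - 2*Z (v(w, Z) = -2*((17 + (-15)² - 11*(-15)) + (Z - 308)) = -2*((17 + 225 + 165) + (-308 + Z)) = -2*(407 + (-308 + Z)) = -2*(99 + Z) = -198 - 2*Z)
v(254, 460) + B(-566) = (-198 - 2*460) + √(-566)*(10 - 566) = (-198 - 920) + (I*√566)*(-556) = -1118 - 556*I*√566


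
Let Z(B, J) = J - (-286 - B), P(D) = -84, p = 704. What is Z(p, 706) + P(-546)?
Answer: 1612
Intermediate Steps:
Z(B, J) = 286 + B + J (Z(B, J) = J + (286 + B) = 286 + B + J)
Z(p, 706) + P(-546) = (286 + 704 + 706) - 84 = 1696 - 84 = 1612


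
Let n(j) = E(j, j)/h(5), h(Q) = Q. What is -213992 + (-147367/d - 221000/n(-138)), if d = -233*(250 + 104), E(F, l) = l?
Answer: -130255800957/632362 ≈ -2.0598e+5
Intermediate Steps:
d = -82482 (d = -233*354 = -82482)
n(j) = j/5
-213992 + (-147367/d - 221000/n(-138)) = -213992 + (-147367/(-82482) - 221000/((1/5)*(-138))) = -213992 + (-147367*(-1/82482) - 221000/(-138/5)) = -213992 + (147367/82482 - 221000*(-5/138)) = -213992 + (147367/82482 + 552500/69) = -213992 + 5064608147/632362 = -130255800957/632362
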